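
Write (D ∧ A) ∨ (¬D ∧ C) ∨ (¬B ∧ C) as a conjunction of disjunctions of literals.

(D ∧ A) ∨ (¬D ∧ C) ∨ (¬B ∧ C)
= (D ∨ ¬D ∨ ¬B) ∧ (D ∨ ¬D ∨ C) ∧ (D ∨ C ∨ ¬B) ∧ (D ∨ C ∨ C) ∧ (A ∨ ¬D ∨ ¬B) ∧ (A ∨ ¬D ∨ C) ∧ (A ∨ C ∨ ¬B) ∧ (A ∨ C ∨ C)
= (D ∨ C) ∧ (A ∨ ¬D ∨ ¬B) ∧ (A ∨ C)

(D ∨ C) ∧ (A ∨ ¬D ∨ ¬B) ∧ (A ∨ C)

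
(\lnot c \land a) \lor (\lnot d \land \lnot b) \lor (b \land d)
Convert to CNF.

(\lnot c \lor \lnot d \lor b) \land (\lnot c \lor \lnot b \lor d) \land (a \lor \lnot d \lor b) \land (a \lor \lnot b \lor d)

(\lnot c \land a) \lor (\lnot d \land \lnot b) \lor (b \land d)
= (\lnot c \lor \lnot d \lor b) \land (\lnot c \lor \lnot d \lor d) \land (\lnot c \lor \lnot b \lor b) \land (\lnot c \lor \lnot b \lor d) \land (a \lor \lnot d \lor b) \land (a \lor \lnot d \lor d) \land (a \lor \lnot b \lor b) \land (a \lor \lnot b \lor d)   — distribute \lor over \land
= (\lnot c \lor \lnot d \lor b) \land (\lnot c \lor \lnot b \lor d) \land (a \lor \lnot d \lor b) \land (a \lor \lnot b \lor d)   — simplify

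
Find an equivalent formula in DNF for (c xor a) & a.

~c & a

(c xor a) & a
⇔ ((c & ~a) | (~c & a)) & a   [expand xor]
⇔ (c & ~a & a) | (~c & a & a)   [distribute & over |]
⇔ ~c & a   [simplify]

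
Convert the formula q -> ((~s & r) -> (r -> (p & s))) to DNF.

q -> ((~s & r) -> (r -> (p & s)))
= ~q | ((~s & r) -> (r -> (p & s)))   (eliminate ->)
= ~q | ~(~s & r) | (r -> (p & s))   (eliminate ->)
= ~q | ~(~s & r) | ~r | (p & s)   (eliminate ->)
= ~q | ~~s | ~r | ~r | (p & s)   (De Morgan)
= ~q | s | ~r | ~r | (p & s)   (double negation)
= ~q | s | ~r   (simplify)

~q | s | ~r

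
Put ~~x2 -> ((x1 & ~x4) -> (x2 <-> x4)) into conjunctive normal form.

~x2 | ~x1 | x4

~~x2 -> ((x1 & ~x4) -> (x2 <-> x4))
≡ ~~~x2 | ((x1 & ~x4) -> (x2 <-> x4))   — eliminate ->
≡ ~~~x2 | ~(x1 & ~x4) | (x2 <-> x4)   — eliminate ->
≡ ~~~x2 | ~(x1 & ~x4) | ((x2 -> x4) & (x4 -> x2))   — eliminate <->
≡ ~~~x2 | ~(x1 & ~x4) | ((~x2 | x4) & (x4 -> x2))   — eliminate ->
≡ ~~~x2 | ~(x1 & ~x4) | ((~x2 | x4) & (~x4 | x2))   — eliminate ->
≡ ~x2 | ~(x1 & ~x4) | ((~x2 | x4) & (~x4 | x2))   — double negation
≡ ~x2 | ~x1 | ~~x4 | ((~x2 | x4) & (~x4 | x2))   — De Morgan
≡ ~x2 | ~x1 | x4 | ((~x2 | x4) & (~x4 | x2))   — double negation
≡ (~x2 | ~x1 | x4 | ~x2 | x4) & (~x2 | ~x1 | x4 | ~x4 | x2)   — distribute | over &
≡ ~x2 | ~x1 | x4   — simplify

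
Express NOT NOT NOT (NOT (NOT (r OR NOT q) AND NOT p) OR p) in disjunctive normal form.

NOT r AND q AND NOT p

NOT NOT NOT (NOT (NOT (r OR NOT q) AND NOT p) OR p)
⇔ NOT (NOT (NOT (r OR NOT q) AND NOT p) OR p)
⇔ NOT NOT (NOT (r OR NOT q) AND NOT p) AND NOT p
⇔ NOT (r OR NOT q) AND NOT p AND NOT p
⇔ NOT r AND NOT NOT q AND NOT p AND NOT p
⇔ NOT r AND q AND NOT p AND NOT p
⇔ NOT r AND q AND NOT p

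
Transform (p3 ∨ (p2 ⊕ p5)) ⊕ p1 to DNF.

(p3 ∧ ¬p1) ∨ (p2 ∧ ¬p5 ∧ ¬p1) ∨ (¬p2 ∧ p5 ∧ ¬p1) ∨ (¬p3 ∧ ¬p2 ∧ ¬p5 ∧ p1) ∨ (¬p3 ∧ p5 ∧ p2 ∧ p1)

(p3 ∨ (p2 ⊕ p5)) ⊕ p1
⇔ ((p3 ∨ (p2 ⊕ p5)) ∧ ¬p1) ∨ (¬(p3 ∨ (p2 ⊕ p5)) ∧ p1)   [expand ⊕]
⇔ ((p3 ∨ (p2 ∧ ¬p5) ∨ (¬p2 ∧ p5)) ∧ ¬p1) ∨ (¬(p3 ∨ (p2 ⊕ p5)) ∧ p1)   [expand ⊕]
⇔ ((p3 ∨ (p2 ∧ ¬p5) ∨ (¬p2 ∧ p5)) ∧ ¬p1) ∨ (¬(p3 ∨ (p2 ∧ ¬p5) ∨ (¬p2 ∧ p5)) ∧ p1)   [expand ⊕]
⇔ ((p3 ∨ (p2 ∧ ¬p5) ∨ (¬p2 ∧ p5)) ∧ ¬p1) ∨ (¬p3 ∧ ¬(p2 ∧ ¬p5) ∧ ¬(¬p2 ∧ p5) ∧ p1)   [De Morgan]
⇔ ((p3 ∨ (p2 ∧ ¬p5) ∨ (¬p2 ∧ p5)) ∧ ¬p1) ∨ (¬p3 ∧ (¬p2 ∨ ¬¬p5) ∧ ¬(¬p2 ∧ p5) ∧ p1)   [De Morgan]
⇔ ((p3 ∨ (p2 ∧ ¬p5) ∨ (¬p2 ∧ p5)) ∧ ¬p1) ∨ (¬p3 ∧ (¬p2 ∨ p5) ∧ ¬(¬p2 ∧ p5) ∧ p1)   [double negation]
⇔ ((p3 ∨ (p2 ∧ ¬p5) ∨ (¬p2 ∧ p5)) ∧ ¬p1) ∨ (¬p3 ∧ (¬p2 ∨ p5) ∧ (¬¬p2 ∨ ¬p5) ∧ p1)   [De Morgan]
⇔ ((p3 ∨ (p2 ∧ ¬p5) ∨ (¬p2 ∧ p5)) ∧ ¬p1) ∨ (¬p3 ∧ (¬p2 ∨ p5) ∧ (p2 ∨ ¬p5) ∧ p1)   [double negation]
⇔ (p3 ∧ ¬p1) ∨ (p2 ∧ ¬p5 ∧ ¬p1) ∨ (¬p2 ∧ p5 ∧ ¬p1) ∨ (¬p3 ∧ ¬p2 ∧ p2 ∧ p1) ∨ (¬p3 ∧ ¬p2 ∧ ¬p5 ∧ p1) ∨ (¬p3 ∧ p5 ∧ p2 ∧ p1) ∨ (¬p3 ∧ p5 ∧ ¬p5 ∧ p1)   [distribute ∧ over ∨]
⇔ (p3 ∧ ¬p1) ∨ (p2 ∧ ¬p5 ∧ ¬p1) ∨ (¬p2 ∧ p5 ∧ ¬p1) ∨ (¬p3 ∧ ¬p2 ∧ ¬p5 ∧ p1) ∨ (¬p3 ∧ p5 ∧ p2 ∧ p1)   [simplify]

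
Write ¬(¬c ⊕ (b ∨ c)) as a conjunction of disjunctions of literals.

¬(¬c ⊕ (b ∨ c))
= ¬((¬c ∨ b ∨ c) ∧ ¬(¬c ∧ (b ∨ c)))   [expand ⊕]
= ¬(¬c ∨ b ∨ c) ∨ ¬¬(¬c ∧ (b ∨ c))   [De Morgan]
= (¬¬c ∧ ¬b ∧ ¬c) ∨ ¬¬(¬c ∧ (b ∨ c))   [De Morgan]
= (c ∧ ¬b ∧ ¬c) ∨ ¬¬(¬c ∧ (b ∨ c))   [double negation]
= (c ∧ ¬b ∧ ¬c) ∨ (¬c ∧ (b ∨ c))   [double negation]
= (c ∨ ¬c) ∧ (c ∨ b ∨ c) ∧ (¬b ∨ ¬c) ∧ (¬b ∨ b ∨ c) ∧ (¬c ∨ ¬c) ∧ (¬c ∨ b ∨ c)   [distribute ∨ over ∧]
= (c ∨ b) ∧ ¬c   [simplify]

(c ∨ b) ∧ ¬c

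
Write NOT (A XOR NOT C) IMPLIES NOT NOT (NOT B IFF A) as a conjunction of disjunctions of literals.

(A OR NOT C OR B) AND (NOT A OR C OR NOT B)

NOT (A XOR NOT C) IMPLIES NOT NOT (NOT B IFF A)
= NOT NOT (A XOR NOT C) OR NOT NOT (NOT B IFF A)   [eliminate IMPLIES]
= NOT NOT ((A OR NOT C) AND NOT (A AND NOT C)) OR NOT NOT (NOT B IFF A)   [expand XOR]
= NOT NOT ((A OR NOT C) AND NOT (A AND NOT C)) OR NOT NOT ((NOT B IMPLIES A) AND (A IMPLIES NOT B))   [eliminate IFF]
= NOT NOT ((A OR NOT C) AND NOT (A AND NOT C)) OR NOT NOT ((NOT NOT B OR A) AND (A IMPLIES NOT B))   [eliminate IMPLIES]
= NOT NOT ((A OR NOT C) AND NOT (A AND NOT C)) OR NOT NOT ((NOT NOT B OR A) AND (NOT A OR NOT B))   [eliminate IMPLIES]
= ((A OR NOT C) AND NOT (A AND NOT C)) OR NOT NOT ((NOT NOT B OR A) AND (NOT A OR NOT B))   [double negation]
= ((A OR NOT C) AND (NOT A OR NOT NOT C)) OR NOT NOT ((NOT NOT B OR A) AND (NOT A OR NOT B))   [De Morgan]
= ((A OR NOT C) AND (NOT A OR C)) OR NOT NOT ((NOT NOT B OR A) AND (NOT A OR NOT B))   [double negation]
= ((A OR NOT C) AND (NOT A OR C)) OR ((NOT NOT B OR A) AND (NOT A OR NOT B))   [double negation]
= ((A OR NOT C) AND (NOT A OR C)) OR ((B OR A) AND (NOT A OR NOT B))   [double negation]
= (A OR NOT C OR B OR A) AND (A OR NOT C OR NOT A OR NOT B) AND (NOT A OR C OR B OR A) AND (NOT A OR C OR NOT A OR NOT B)   [distribute OR over AND]
= (A OR NOT C OR B) AND (NOT A OR C OR NOT B)   [simplify]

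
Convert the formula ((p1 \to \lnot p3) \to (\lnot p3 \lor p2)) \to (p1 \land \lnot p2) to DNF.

((p1 \to \lnot p3) \to (\lnot p3 \lor p2)) \to (p1 \land \lnot p2)
≡ \lnot ((p1 \to \lnot p3) \to (\lnot p3 \lor p2)) \lor (p1 \land \lnot p2)   — eliminate \to
≡ \lnot (\lnot (p1 \to \lnot p3) \lor \lnot p3 \lor p2) \lor (p1 \land \lnot p2)   — eliminate \to
≡ \lnot (\lnot (\lnot p1 \lor \lnot p3) \lor \lnot p3 \lor p2) \lor (p1 \land \lnot p2)   — eliminate \to
≡ (\lnot \lnot (\lnot p1 \lor \lnot p3) \land \lnot \lnot p3 \land \lnot p2) \lor (p1 \land \lnot p2)   — De Morgan
≡ ((\lnot p1 \lor \lnot p3) \land \lnot \lnot p3 \land \lnot p2) \lor (p1 \land \lnot p2)   — double negation
≡ ((\lnot p1 \lor \lnot p3) \land p3 \land \lnot p2) \lor (p1 \land \lnot p2)   — double negation
≡ (\lnot p1 \land p3 \land \lnot p2) \lor (\lnot p3 \land p3 \land \lnot p2) \lor (p1 \land \lnot p2)   — distribute \land over \lor
≡ (\lnot p1 \land p3 \land \lnot p2) \lor (p1 \land \lnot p2)   — simplify

(\lnot p1 \land p3 \land \lnot p2) \lor (p1 \land \lnot p2)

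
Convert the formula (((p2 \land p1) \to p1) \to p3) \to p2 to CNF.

(((p2 \land p1) \to p1) \to p3) \to p2
⇔ \lnot (((p2 \land p1) \to p1) \to p3) \lor p2   [eliminate \to]
⇔ \lnot (\lnot ((p2 \land p1) \to p1) \lor p3) \lor p2   [eliminate \to]
⇔ \lnot (\lnot (\lnot (p2 \land p1) \lor p1) \lor p3) \lor p2   [eliminate \to]
⇔ (\lnot \lnot (\lnot (p2 \land p1) \lor p1) \land \lnot p3) \lor p2   [De Morgan]
⇔ ((\lnot (p2 \land p1) \lor p1) \land \lnot p3) \lor p2   [double negation]
⇔ ((\lnot p2 \lor \lnot p1 \lor p1) \land \lnot p3) \lor p2   [De Morgan]
⇔ (\lnot p2 \lor \lnot p1 \lor p1 \lor p2) \land (\lnot p3 \lor p2)   [distribute \lor over \land]
⇔ \lnot p3 \lor p2   [simplify]

\lnot p3 \lor p2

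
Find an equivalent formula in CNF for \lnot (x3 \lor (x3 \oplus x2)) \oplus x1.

\lnot (x3 \lor (x3 \oplus x2)) \oplus x1
≡ (\lnot (x3 \lor (x3 \oplus x2)) \lor x1) \land \lnot (\lnot (x3 \lor (x3 \oplus x2)) \land x1)   (expand \oplus)
≡ (\lnot (x3 \lor ((x3 \lor x2) \land \lnot (x3 \land x2))) \lor x1) \land \lnot (\lnot (x3 \lor (x3 \oplus x2)) \land x1)   (expand \oplus)
≡ (\lnot (x3 \lor ((x3 \lor x2) \land \lnot (x3 \land x2))) \lor x1) \land \lnot (\lnot (x3 \lor ((x3 \lor x2) \land \lnot (x3 \land x2))) \land x1)   (expand \oplus)
≡ ((\lnot x3 \land \lnot ((x3 \lor x2) \land \lnot (x3 \land x2))) \lor x1) \land \lnot (\lnot (x3 \lor ((x3 \lor x2) \land \lnot (x3 \land x2))) \land x1)   (De Morgan)
≡ ((\lnot x3 \land (\lnot (x3 \lor x2) \lor \lnot \lnot (x3 \land x2))) \lor x1) \land \lnot (\lnot (x3 \lor ((x3 \lor x2) \land \lnot (x3 \land x2))) \land x1)   (De Morgan)
≡ ((\lnot x3 \land ((\lnot x3 \land \lnot x2) \lor \lnot \lnot (x3 \land x2))) \lor x1) \land \lnot (\lnot (x3 \lor ((x3 \lor x2) \land \lnot (x3 \land x2))) \land x1)   (De Morgan)
≡ ((\lnot x3 \land ((\lnot x3 \land \lnot x2) \lor (x3 \land x2))) \lor x1) \land \lnot (\lnot (x3 \lor ((x3 \lor x2) \land \lnot (x3 \land x2))) \land x1)   (double negation)
≡ ((\lnot x3 \land ((\lnot x3 \land \lnot x2) \lor (x3 \land x2))) \lor x1) \land (\lnot \lnot (x3 \lor ((x3 \lor x2) \land \lnot (x3 \land x2))) \lor \lnot x1)   (De Morgan)
≡ ((\lnot x3 \land ((\lnot x3 \land \lnot x2) \lor (x3 \land x2))) \lor x1) \land (x3 \lor ((x3 \lor x2) \land \lnot (x3 \land x2)) \lor \lnot x1)   (double negation)
≡ ((\lnot x3 \land ((\lnot x3 \land \lnot x2) \lor (x3 \land x2))) \lor x1) \land (x3 \lor ((x3 \lor x2) \land (\lnot x3 \lor \lnot x2)) \lor \lnot x1)   (De Morgan)
≡ (\lnot x3 \lor x1) \land (\lnot x3 \lor x3 \lor x1) \land (\lnot x3 \lor x2 \lor x1) \land (\lnot x2 \lor x3 \lor x1) \land (\lnot x2 \lor x2 \lor x1) \land (x3 \lor x3 \lor x2 \lor \lnot x1) \land (x3 \lor \lnot x3 \lor \lnot x2 \lor \lnot x1)   (distribute \lor over \land)
≡ (\lnot x3 \lor x1) \land (\lnot x2 \lor x3 \lor x1) \land (x3 \lor x2 \lor \lnot x1)   (simplify)

(\lnot x3 \lor x1) \land (\lnot x2 \lor x3 \lor x1) \land (x3 \lor x2 \lor \lnot x1)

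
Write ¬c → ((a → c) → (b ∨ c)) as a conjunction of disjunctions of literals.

¬c → ((a → c) → (b ∨ c))
⇔ ¬¬c ∨ ((a → c) → (b ∨ c))
⇔ ¬¬c ∨ ¬(a → c) ∨ b ∨ c
⇔ ¬¬c ∨ ¬(¬a ∨ c) ∨ b ∨ c
⇔ c ∨ ¬(¬a ∨ c) ∨ b ∨ c
⇔ c ∨ (¬¬a ∧ ¬c) ∨ b ∨ c
⇔ c ∨ (a ∧ ¬c) ∨ b ∨ c
⇔ (c ∨ a ∨ b ∨ c) ∧ (c ∨ ¬c ∨ b ∨ c)
⇔ c ∨ a ∨ b

c ∨ a ∨ b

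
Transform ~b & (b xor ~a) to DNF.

~b & ~a

~b & (b xor ~a)
⇔ ~b & ((b & ~~a) | (~b & ~a))   [expand xor]
⇔ ~b & ((b & a) | (~b & ~a))   [double negation]
⇔ (~b & b & a) | (~b & ~b & ~a)   [distribute & over |]
⇔ ~b & ~a   [simplify]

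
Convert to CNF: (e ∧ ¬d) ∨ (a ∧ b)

(e ∨ a) ∧ (e ∨ b) ∧ (¬d ∨ a) ∧ (¬d ∨ b)

(e ∧ ¬d) ∨ (a ∧ b)
⇔ (e ∨ a) ∧ (e ∨ b) ∧ (¬d ∨ a) ∧ (¬d ∨ b)   [distribute ∨ over ∧]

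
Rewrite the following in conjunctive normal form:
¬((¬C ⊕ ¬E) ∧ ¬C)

C ∨ ¬E

¬((¬C ⊕ ¬E) ∧ ¬C)
⇔ ¬((¬C ∨ ¬E) ∧ ¬(¬C ∧ ¬E) ∧ ¬C)   (expand ⊕)
⇔ ¬(¬C ∨ ¬E) ∨ ¬¬(¬C ∧ ¬E) ∨ ¬¬C   (De Morgan)
⇔ (¬¬C ∧ ¬¬E) ∨ ¬¬(¬C ∧ ¬E) ∨ ¬¬C   (De Morgan)
⇔ (C ∧ ¬¬E) ∨ ¬¬(¬C ∧ ¬E) ∨ ¬¬C   (double negation)
⇔ (C ∧ E) ∨ ¬¬(¬C ∧ ¬E) ∨ ¬¬C   (double negation)
⇔ (C ∧ E) ∨ (¬C ∧ ¬E) ∨ ¬¬C   (double negation)
⇔ (C ∧ E) ∨ (¬C ∧ ¬E) ∨ C   (double negation)
⇔ (C ∨ ¬C ∨ C) ∧ (C ∨ ¬E ∨ C) ∧ (E ∨ ¬C ∨ C) ∧ (E ∨ ¬E ∨ C)   (distribute ∨ over ∧)
⇔ C ∨ ¬E   (simplify)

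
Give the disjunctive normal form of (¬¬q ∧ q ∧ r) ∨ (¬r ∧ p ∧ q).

(q ∧ r) ∨ (¬r ∧ p ∧ q)

(¬¬q ∧ q ∧ r) ∨ (¬r ∧ p ∧ q)
≡ (q ∧ q ∧ r) ∨ (¬r ∧ p ∧ q)   (double negation)
≡ (q ∧ r) ∨ (¬r ∧ p ∧ q)   (simplify)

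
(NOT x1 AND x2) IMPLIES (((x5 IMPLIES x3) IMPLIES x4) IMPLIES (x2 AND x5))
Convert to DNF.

x1 OR NOT x2 OR (NOT x5 AND NOT x4) OR (x3 AND NOT x4) OR (x2 AND x5)

(NOT x1 AND x2) IMPLIES (((x5 IMPLIES x3) IMPLIES x4) IMPLIES (x2 AND x5))
≡ NOT (NOT x1 AND x2) OR (((x5 IMPLIES x3) IMPLIES x4) IMPLIES (x2 AND x5))   [eliminate IMPLIES]
≡ NOT (NOT x1 AND x2) OR NOT ((x5 IMPLIES x3) IMPLIES x4) OR (x2 AND x5)   [eliminate IMPLIES]
≡ NOT (NOT x1 AND x2) OR NOT (NOT (x5 IMPLIES x3) OR x4) OR (x2 AND x5)   [eliminate IMPLIES]
≡ NOT (NOT x1 AND x2) OR NOT (NOT (NOT x5 OR x3) OR x4) OR (x2 AND x5)   [eliminate IMPLIES]
≡ NOT NOT x1 OR NOT x2 OR NOT (NOT (NOT x5 OR x3) OR x4) OR (x2 AND x5)   [De Morgan]
≡ x1 OR NOT x2 OR NOT (NOT (NOT x5 OR x3) OR x4) OR (x2 AND x5)   [double negation]
≡ x1 OR NOT x2 OR (NOT NOT (NOT x5 OR x3) AND NOT x4) OR (x2 AND x5)   [De Morgan]
≡ x1 OR NOT x2 OR ((NOT x5 OR x3) AND NOT x4) OR (x2 AND x5)   [double negation]
≡ x1 OR NOT x2 OR (NOT x5 AND NOT x4) OR (x3 AND NOT x4) OR (x2 AND x5)   [distribute AND over OR]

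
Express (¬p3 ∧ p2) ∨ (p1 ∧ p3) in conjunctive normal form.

(¬p3 ∧ p2) ∨ (p1 ∧ p3)
⇔ (¬p3 ∨ p1) ∧ (¬p3 ∨ p3) ∧ (p2 ∨ p1) ∧ (p2 ∨ p3)   [distribute ∨ over ∧]
⇔ (¬p3 ∨ p1) ∧ (p2 ∨ p1) ∧ (p2 ∨ p3)   [simplify]

(¬p3 ∨ p1) ∧ (p2 ∨ p1) ∧ (p2 ∨ p3)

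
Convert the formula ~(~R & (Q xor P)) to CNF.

(R | ~Q | P) & (R | ~P | Q)

~(~R & (Q xor P))
= ~(~R & (Q | P) & ~(Q & P))
= ~~R | ~(Q | P) | ~~(Q & P)
= R | ~(Q | P) | ~~(Q & P)
= R | (~Q & ~P) | ~~(Q & P)
= R | (~Q & ~P) | (Q & P)
= (R | ~Q | Q) & (R | ~Q | P) & (R | ~P | Q) & (R | ~P | P)
= (R | ~Q | P) & (R | ~P | Q)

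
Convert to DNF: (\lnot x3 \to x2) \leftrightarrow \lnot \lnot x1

(\lnot x3 \to x2) \leftrightarrow \lnot \lnot x1
⇔ ((\lnot x3 \to x2) \to \lnot \lnot x1) \land (\lnot \lnot x1 \to (\lnot x3 \to x2))   [eliminate \leftrightarrow]
⇔ (\lnot (\lnot x3 \to x2) \lor \lnot \lnot x1) \land (\lnot \lnot x1 \to (\lnot x3 \to x2))   [eliminate \to]
⇔ (\lnot (\lnot \lnot x3 \lor x2) \lor \lnot \lnot x1) \land (\lnot \lnot x1 \to (\lnot x3 \to x2))   [eliminate \to]
⇔ (\lnot (\lnot \lnot x3 \lor x2) \lor \lnot \lnot x1) \land (\lnot \lnot \lnot x1 \lor (\lnot x3 \to x2))   [eliminate \to]
⇔ (\lnot (\lnot \lnot x3 \lor x2) \lor \lnot \lnot x1) \land (\lnot \lnot \lnot x1 \lor \lnot \lnot x3 \lor x2)   [eliminate \to]
⇔ ((\lnot \lnot \lnot x3 \land \lnot x2) \lor \lnot \lnot x1) \land (\lnot \lnot \lnot x1 \lor \lnot \lnot x3 \lor x2)   [De Morgan]
⇔ ((\lnot x3 \land \lnot x2) \lor \lnot \lnot x1) \land (\lnot \lnot \lnot x1 \lor \lnot \lnot x3 \lor x2)   [double negation]
⇔ ((\lnot x3 \land \lnot x2) \lor x1) \land (\lnot \lnot \lnot x1 \lor \lnot \lnot x3 \lor x2)   [double negation]
⇔ ((\lnot x3 \land \lnot x2) \lor x1) \land (\lnot x1 \lor \lnot \lnot x3 \lor x2)   [double negation]
⇔ ((\lnot x3 \land \lnot x2) \lor x1) \land (\lnot x1 \lor x3 \lor x2)   [double negation]
⇔ (\lnot x3 \land \lnot x2 \land \lnot x1) \lor (\lnot x3 \land \lnot x2 \land x3) \lor (\lnot x3 \land \lnot x2 \land x2) \lor (x1 \land \lnot x1) \lor (x1 \land x3) \lor (x1 \land x2)   [distribute \land over \lor]
⇔ (\lnot x3 \land \lnot x2 \land \lnot x1) \lor (x1 \land x3) \lor (x1 \land x2)   [simplify]

(\lnot x3 \land \lnot x2 \land \lnot x1) \lor (x1 \land x3) \lor (x1 \land x2)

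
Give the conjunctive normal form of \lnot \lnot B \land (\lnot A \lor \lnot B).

\lnot \lnot B \land (\lnot A \lor \lnot B)
⇔ B \land (\lnot A \lor \lnot B)   [double negation]

B \land (\lnot A \lor \lnot B)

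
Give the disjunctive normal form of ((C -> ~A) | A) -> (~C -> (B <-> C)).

C | (~B & ~C)

((C -> ~A) | A) -> (~C -> (B <-> C))
= ~((C -> ~A) | A) | (~C -> (B <-> C))   [eliminate ->]
= ~(~C | ~A | A) | (~C -> (B <-> C))   [eliminate ->]
= ~(~C | ~A | A) | ~~C | (B <-> C)   [eliminate ->]
= ~(~C | ~A | A) | ~~C | ((B -> C) & (C -> B))   [eliminate <->]
= ~(~C | ~A | A) | ~~C | ((~B | C) & (C -> B))   [eliminate ->]
= ~(~C | ~A | A) | ~~C | ((~B | C) & (~C | B))   [eliminate ->]
= (~~C & ~~A & ~A) | ~~C | ((~B | C) & (~C | B))   [De Morgan]
= (C & ~~A & ~A) | ~~C | ((~B | C) & (~C | B))   [double negation]
= (C & A & ~A) | ~~C | ((~B | C) & (~C | B))   [double negation]
= (C & A & ~A) | C | ((~B | C) & (~C | B))   [double negation]
= (C & A & ~A) | C | (~B & ~C) | (~B & B) | (C & ~C) | (C & B)   [distribute & over |]
= C | (~B & ~C)   [simplify]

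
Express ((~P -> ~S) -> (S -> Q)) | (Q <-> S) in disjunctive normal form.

((~P -> ~S) -> (S -> Q)) | (Q <-> S)
= ~(~P -> ~S) | (S -> Q) | (Q <-> S)   [eliminate ->]
= ~(~~P | ~S) | (S -> Q) | (Q <-> S)   [eliminate ->]
= ~(~~P | ~S) | ~S | Q | (Q <-> S)   [eliminate ->]
= ~(~~P | ~S) | ~S | Q | ((Q -> S) & (S -> Q))   [eliminate <->]
= ~(~~P | ~S) | ~S | Q | ((~Q | S) & (S -> Q))   [eliminate ->]
= ~(~~P | ~S) | ~S | Q | ((~Q | S) & (~S | Q))   [eliminate ->]
= (~~~P & ~~S) | ~S | Q | ((~Q | S) & (~S | Q))   [De Morgan]
= (~P & ~~S) | ~S | Q | ((~Q | S) & (~S | Q))   [double negation]
= (~P & S) | ~S | Q | ((~Q | S) & (~S | Q))   [double negation]
= (~P & S) | ~S | Q | (~Q & ~S) | (~Q & Q) | (S & ~S) | (S & Q)   [distribute & over |]
= (~P & S) | ~S | Q   [simplify]

(~P & S) | ~S | Q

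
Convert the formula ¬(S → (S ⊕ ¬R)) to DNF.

¬(S → (S ⊕ ¬R))
≡ ¬(¬S ∨ (S ⊕ ¬R))   [eliminate →]
≡ ¬(¬S ∨ (S ∧ ¬¬R) ∨ (¬S ∧ ¬R))   [expand ⊕]
≡ ¬¬S ∧ ¬(S ∧ ¬¬R) ∧ ¬(¬S ∧ ¬R)   [De Morgan]
≡ S ∧ ¬(S ∧ ¬¬R) ∧ ¬(¬S ∧ ¬R)   [double negation]
≡ S ∧ (¬S ∨ ¬¬¬R) ∧ ¬(¬S ∧ ¬R)   [De Morgan]
≡ S ∧ (¬S ∨ ¬R) ∧ ¬(¬S ∧ ¬R)   [double negation]
≡ S ∧ (¬S ∨ ¬R) ∧ (¬¬S ∨ ¬¬R)   [De Morgan]
≡ S ∧ (¬S ∨ ¬R) ∧ (S ∨ ¬¬R)   [double negation]
≡ S ∧ (¬S ∨ ¬R) ∧ (S ∨ R)   [double negation]
≡ (S ∧ ¬S ∧ S) ∨ (S ∧ ¬S ∧ R) ∨ (S ∧ ¬R ∧ S) ∨ (S ∧ ¬R ∧ R)   [distribute ∧ over ∨]
≡ S ∧ ¬R   [simplify]

S ∧ ¬R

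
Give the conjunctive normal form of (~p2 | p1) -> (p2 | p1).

p2 | p1

(~p2 | p1) -> (p2 | p1)
⇔ ~(~p2 | p1) | p2 | p1
⇔ (~~p2 & ~p1) | p2 | p1
⇔ (p2 & ~p1) | p2 | p1
⇔ (p2 | p2 | p1) & (~p1 | p2 | p1)
⇔ p2 | p1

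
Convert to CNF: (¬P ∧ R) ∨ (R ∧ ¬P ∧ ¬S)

(¬P ∧ R) ∨ (R ∧ ¬P ∧ ¬S)
⇔ (¬P ∨ R) ∧ (¬P ∨ ¬P) ∧ (¬P ∨ ¬S) ∧ (R ∨ R) ∧ (R ∨ ¬P) ∧ (R ∨ ¬S)   [distribute ∨ over ∧]
⇔ ¬P ∧ R   [simplify]

¬P ∧ R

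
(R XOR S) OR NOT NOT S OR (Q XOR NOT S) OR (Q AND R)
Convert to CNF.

R OR S OR NOT Q

(R XOR S) OR NOT NOT S OR (Q XOR NOT S) OR (Q AND R)
⇔ ((R OR S) AND NOT (R AND S)) OR NOT NOT S OR (Q XOR NOT S) OR (Q AND R)   [expand XOR]
⇔ ((R OR S) AND NOT (R AND S)) OR NOT NOT S OR ((Q OR NOT S) AND NOT (Q AND NOT S)) OR (Q AND R)   [expand XOR]
⇔ ((R OR S) AND (NOT R OR NOT S)) OR NOT NOT S OR ((Q OR NOT S) AND NOT (Q AND NOT S)) OR (Q AND R)   [De Morgan]
⇔ ((R OR S) AND (NOT R OR NOT S)) OR S OR ((Q OR NOT S) AND NOT (Q AND NOT S)) OR (Q AND R)   [double negation]
⇔ ((R OR S) AND (NOT R OR NOT S)) OR S OR ((Q OR NOT S) AND (NOT Q OR NOT NOT S)) OR (Q AND R)   [De Morgan]
⇔ ((R OR S) AND (NOT R OR NOT S)) OR S OR ((Q OR NOT S) AND (NOT Q OR S)) OR (Q AND R)   [double negation]
⇔ (R OR S OR S OR Q OR NOT S OR Q) AND (R OR S OR S OR Q OR NOT S OR R) AND (R OR S OR S OR NOT Q OR S OR Q) AND (R OR S OR S OR NOT Q OR S OR R) AND (NOT R OR NOT S OR S OR Q OR NOT S OR Q) AND (NOT R OR NOT S OR S OR Q OR NOT S OR R) AND (NOT R OR NOT S OR S OR NOT Q OR S OR Q) AND (NOT R OR NOT S OR S OR NOT Q OR S OR R)   [distribute OR over AND]
⇔ R OR S OR NOT Q   [simplify]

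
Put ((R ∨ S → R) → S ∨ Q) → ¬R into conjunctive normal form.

((R ∨ S → R) → S ∨ Q) → ¬R
= ¬((R ∨ S → R) → S ∨ Q) ∨ ¬R   (eliminate →)
= ¬(¬(R ∨ S → R) ∨ S ∨ Q) ∨ ¬R   (eliminate →)
= ¬(¬(¬(R ∨ S) ∨ R) ∨ S ∨ Q) ∨ ¬R   (eliminate →)
= ¬¬(¬(R ∨ S) ∨ R) ∧ ¬S ∧ ¬Q ∨ ¬R   (De Morgan)
= (¬(R ∨ S) ∨ R) ∧ ¬S ∧ ¬Q ∨ ¬R   (double negation)
= (¬R ∧ ¬S ∨ R) ∧ ¬S ∧ ¬Q ∨ ¬R   (De Morgan)
= (¬R ∨ R ∨ ¬R) ∧ (¬S ∨ R ∨ ¬R) ∧ (¬S ∨ ¬R) ∧ (¬Q ∨ ¬R)   (distribute ∨ over ∧)
= (¬S ∨ ¬R) ∧ (¬Q ∨ ¬R)   (simplify)

(¬S ∨ ¬R) ∧ (¬Q ∨ ¬R)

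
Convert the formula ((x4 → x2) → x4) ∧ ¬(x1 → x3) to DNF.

x4 ∧ x1 ∧ ¬x3

((x4 → x2) → x4) ∧ ¬(x1 → x3)
= (¬(x4 → x2) ∨ x4) ∧ ¬(x1 → x3)   [eliminate →]
= (¬(¬x4 ∨ x2) ∨ x4) ∧ ¬(x1 → x3)   [eliminate →]
= (¬(¬x4 ∨ x2) ∨ x4) ∧ ¬(¬x1 ∨ x3)   [eliminate →]
= ((¬¬x4 ∧ ¬x2) ∨ x4) ∧ ¬(¬x1 ∨ x3)   [De Morgan]
= ((x4 ∧ ¬x2) ∨ x4) ∧ ¬(¬x1 ∨ x3)   [double negation]
= ((x4 ∧ ¬x2) ∨ x4) ∧ ¬¬x1 ∧ ¬x3   [De Morgan]
= ((x4 ∧ ¬x2) ∨ x4) ∧ x1 ∧ ¬x3   [double negation]
= (x4 ∧ ¬x2 ∧ x1 ∧ ¬x3) ∨ (x4 ∧ x1 ∧ ¬x3)   [distribute ∧ over ∨]
= x4 ∧ x1 ∧ ¬x3   [simplify]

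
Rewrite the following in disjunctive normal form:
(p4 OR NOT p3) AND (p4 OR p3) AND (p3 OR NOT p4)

p4 AND p3

(p4 OR NOT p3) AND (p4 OR p3) AND (p3 OR NOT p4)
= (p4 AND p4 AND p3) OR (p4 AND p4 AND NOT p4) OR (p4 AND p3 AND p3) OR (p4 AND p3 AND NOT p4) OR (NOT p3 AND p4 AND p3) OR (NOT p3 AND p4 AND NOT p4) OR (NOT p3 AND p3 AND p3) OR (NOT p3 AND p3 AND NOT p4)   (distribute AND over OR)
= p4 AND p3   (simplify)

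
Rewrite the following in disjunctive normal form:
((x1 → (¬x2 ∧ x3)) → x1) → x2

¬x1 ∨ x2

((x1 → (¬x2 ∧ x3)) → x1) → x2
≡ ¬((x1 → (¬x2 ∧ x3)) → x1) ∨ x2
≡ ¬(¬(x1 → (¬x2 ∧ x3)) ∨ x1) ∨ x2
≡ ¬(¬(¬x1 ∨ (¬x2 ∧ x3)) ∨ x1) ∨ x2
≡ (¬¬(¬x1 ∨ (¬x2 ∧ x3)) ∧ ¬x1) ∨ x2
≡ ((¬x1 ∨ (¬x2 ∧ x3)) ∧ ¬x1) ∨ x2
≡ (¬x1 ∧ ¬x1) ∨ (¬x2 ∧ x3 ∧ ¬x1) ∨ x2
≡ ¬x1 ∨ x2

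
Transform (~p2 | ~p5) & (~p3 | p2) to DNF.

(~p2 | ~p5) & (~p3 | p2)
⇔ (~p2 & ~p3) | (~p2 & p2) | (~p5 & ~p3) | (~p5 & p2)   [distribute & over |]
⇔ (~p2 & ~p3) | (~p5 & ~p3) | (~p5 & p2)   [simplify]

(~p2 & ~p3) | (~p5 & ~p3) | (~p5 & p2)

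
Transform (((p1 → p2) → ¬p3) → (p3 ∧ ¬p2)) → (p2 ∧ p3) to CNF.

(((p1 → p2) → ¬p3) → (p3 ∧ ¬p2)) → (p2 ∧ p3)
≡ ¬(((p1 → p2) → ¬p3) → (p3 ∧ ¬p2)) ∨ (p2 ∧ p3)   — eliminate →
≡ ¬(¬((p1 → p2) → ¬p3) ∨ (p3 ∧ ¬p2)) ∨ (p2 ∧ p3)   — eliminate →
≡ ¬(¬(¬(p1 → p2) ∨ ¬p3) ∨ (p3 ∧ ¬p2)) ∨ (p2 ∧ p3)   — eliminate →
≡ ¬(¬(¬(¬p1 ∨ p2) ∨ ¬p3) ∨ (p3 ∧ ¬p2)) ∨ (p2 ∧ p3)   — eliminate →
≡ (¬¬(¬(¬p1 ∨ p2) ∨ ¬p3) ∧ ¬(p3 ∧ ¬p2)) ∨ (p2 ∧ p3)   — De Morgan
≡ ((¬(¬p1 ∨ p2) ∨ ¬p3) ∧ ¬(p3 ∧ ¬p2)) ∨ (p2 ∧ p3)   — double negation
≡ (((¬¬p1 ∧ ¬p2) ∨ ¬p3) ∧ ¬(p3 ∧ ¬p2)) ∨ (p2 ∧ p3)   — De Morgan
≡ (((p1 ∧ ¬p2) ∨ ¬p3) ∧ ¬(p3 ∧ ¬p2)) ∨ (p2 ∧ p3)   — double negation
≡ (((p1 ∧ ¬p2) ∨ ¬p3) ∧ (¬p3 ∨ ¬¬p2)) ∨ (p2 ∧ p3)   — De Morgan
≡ (((p1 ∧ ¬p2) ∨ ¬p3) ∧ (¬p3 ∨ p2)) ∨ (p2 ∧ p3)   — double negation
≡ (p1 ∨ ¬p3 ∨ p2) ∧ (p1 ∨ ¬p3 ∨ p3) ∧ (¬p2 ∨ ¬p3 ∨ p2) ∧ (¬p2 ∨ ¬p3 ∨ p3) ∧ (¬p3 ∨ p2 ∨ p2) ∧ (¬p3 ∨ p2 ∨ p3)   — distribute ∨ over ∧
≡ ¬p3 ∨ p2   — simplify

¬p3 ∨ p2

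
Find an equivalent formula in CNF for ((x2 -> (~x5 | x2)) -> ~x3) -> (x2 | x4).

((x2 -> (~x5 | x2)) -> ~x3) -> (x2 | x4)
= ~((x2 -> (~x5 | x2)) -> ~x3) | x2 | x4   — eliminate ->
= ~(~(x2 -> (~x5 | x2)) | ~x3) | x2 | x4   — eliminate ->
= ~(~(~x2 | ~x5 | x2) | ~x3) | x2 | x4   — eliminate ->
= (~~(~x2 | ~x5 | x2) & ~~x3) | x2 | x4   — De Morgan
= ((~x2 | ~x5 | x2) & ~~x3) | x2 | x4   — double negation
= ((~x2 | ~x5 | x2) & x3) | x2 | x4   — double negation
= (~x2 | ~x5 | x2 | x2 | x4) & (x3 | x2 | x4)   — distribute | over &
= x3 | x2 | x4   — simplify

x3 | x2 | x4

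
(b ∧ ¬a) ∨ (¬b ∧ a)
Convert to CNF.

(b ∧ ¬a) ∨ (¬b ∧ a)
≡ (b ∨ ¬b) ∧ (b ∨ a) ∧ (¬a ∨ ¬b) ∧ (¬a ∨ a)   (distribute ∨ over ∧)
≡ (b ∨ a) ∧ (¬a ∨ ¬b)   (simplify)

(b ∨ a) ∧ (¬a ∨ ¬b)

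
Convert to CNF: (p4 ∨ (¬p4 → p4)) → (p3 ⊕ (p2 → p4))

(p4 ∨ (¬p4 → p4)) → (p3 ⊕ (p2 → p4))
= ¬(p4 ∨ (¬p4 → p4)) ∨ (p3 ⊕ (p2 → p4))   [eliminate →]
= ¬(p4 ∨ ¬¬p4 ∨ p4) ∨ (p3 ⊕ (p2 → p4))   [eliminate →]
= ¬(p4 ∨ ¬¬p4 ∨ p4) ∨ ((p3 ∨ (p2 → p4)) ∧ ¬(p3 ∧ (p2 → p4)))   [expand ⊕]
= ¬(p4 ∨ ¬¬p4 ∨ p4) ∨ ((p3 ∨ ¬p2 ∨ p4) ∧ ¬(p3 ∧ (p2 → p4)))   [eliminate →]
= ¬(p4 ∨ ¬¬p4 ∨ p4) ∨ ((p3 ∨ ¬p2 ∨ p4) ∧ ¬(p3 ∧ (¬p2 ∨ p4)))   [eliminate →]
= (¬p4 ∧ ¬¬¬p4 ∧ ¬p4) ∨ ((p3 ∨ ¬p2 ∨ p4) ∧ ¬(p3 ∧ (¬p2 ∨ p4)))   [De Morgan]
= (¬p4 ∧ ¬p4 ∧ ¬p4) ∨ ((p3 ∨ ¬p2 ∨ p4) ∧ ¬(p3 ∧ (¬p2 ∨ p4)))   [double negation]
= (¬p4 ∧ ¬p4 ∧ ¬p4) ∨ ((p3 ∨ ¬p2 ∨ p4) ∧ (¬p3 ∨ ¬(¬p2 ∨ p4)))   [De Morgan]
= (¬p4 ∧ ¬p4 ∧ ¬p4) ∨ ((p3 ∨ ¬p2 ∨ p4) ∧ (¬p3 ∨ (¬¬p2 ∧ ¬p4)))   [De Morgan]
= (¬p4 ∧ ¬p4 ∧ ¬p4) ∨ ((p3 ∨ ¬p2 ∨ p4) ∧ (¬p3 ∨ (p2 ∧ ¬p4)))   [double negation]
= (¬p4 ∨ p3 ∨ ¬p2 ∨ p4) ∧ (¬p4 ∨ ¬p3 ∨ p2) ∧ (¬p4 ∨ ¬p3 ∨ ¬p4) ∧ (¬p4 ∨ p3 ∨ ¬p2 ∨ p4) ∧ (¬p4 ∨ ¬p3 ∨ p2) ∧ (¬p4 ∨ ¬p3 ∨ ¬p4) ∧ (¬p4 ∨ p3 ∨ ¬p2 ∨ p4) ∧ (¬p4 ∨ ¬p3 ∨ p2) ∧ (¬p4 ∨ ¬p3 ∨ ¬p4)   [distribute ∨ over ∧]
= ¬p4 ∨ ¬p3   [simplify]

¬p4 ∨ ¬p3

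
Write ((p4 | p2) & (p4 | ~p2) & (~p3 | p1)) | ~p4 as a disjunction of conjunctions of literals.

(p4 & ~p3) | (p4 & p1) | ~p4

((p4 | p2) & (p4 | ~p2) & (~p3 | p1)) | ~p4
≡ (p4 & p4 & ~p3) | (p4 & p4 & p1) | (p4 & ~p2 & ~p3) | (p4 & ~p2 & p1) | (p2 & p4 & ~p3) | (p2 & p4 & p1) | (p2 & ~p2 & ~p3) | (p2 & ~p2 & p1) | ~p4   (distribute & over |)
≡ (p4 & ~p3) | (p4 & p1) | ~p4   (simplify)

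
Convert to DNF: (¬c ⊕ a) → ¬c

(¬c ⊕ a) → ¬c
= ¬(¬c ⊕ a) ∨ ¬c   — eliminate →
= ¬((¬c ∧ ¬a) ∨ (¬¬c ∧ a)) ∨ ¬c   — expand ⊕
= (¬(¬c ∧ ¬a) ∧ ¬(¬¬c ∧ a)) ∨ ¬c   — De Morgan
= ((¬¬c ∨ ¬¬a) ∧ ¬(¬¬c ∧ a)) ∨ ¬c   — De Morgan
= ((c ∨ ¬¬a) ∧ ¬(¬¬c ∧ a)) ∨ ¬c   — double negation
= ((c ∨ a) ∧ ¬(¬¬c ∧ a)) ∨ ¬c   — double negation
= ((c ∨ a) ∧ (¬¬¬c ∨ ¬a)) ∨ ¬c   — De Morgan
= ((c ∨ a) ∧ (¬c ∨ ¬a)) ∨ ¬c   — double negation
= (c ∧ ¬c) ∨ (c ∧ ¬a) ∨ (a ∧ ¬c) ∨ (a ∧ ¬a) ∨ ¬c   — distribute ∧ over ∨
= (c ∧ ¬a) ∨ ¬c   — simplify

(c ∧ ¬a) ∨ ¬c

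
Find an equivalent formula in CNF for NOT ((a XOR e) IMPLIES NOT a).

NOT ((a XOR e) IMPLIES NOT a)
≡ NOT (NOT (a XOR e) OR NOT a)   — eliminate IMPLIES
≡ NOT (NOT ((a OR e) AND NOT (a AND e)) OR NOT a)   — expand XOR
≡ NOT NOT ((a OR e) AND NOT (a AND e)) AND NOT NOT a   — De Morgan
≡ (a OR e) AND NOT (a AND e) AND NOT NOT a   — double negation
≡ (a OR e) AND (NOT a OR NOT e) AND NOT NOT a   — De Morgan
≡ (a OR e) AND (NOT a OR NOT e) AND a   — double negation
≡ (NOT a OR NOT e) AND a   — simplify

(NOT a OR NOT e) AND a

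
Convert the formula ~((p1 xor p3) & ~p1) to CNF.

~((p1 xor p3) & ~p1)
≡ ~((p1 | p3) & ~(p1 & p3) & ~p1)   — expand xor
≡ ~(p1 | p3) | ~~(p1 & p3) | ~~p1   — De Morgan
≡ (~p1 & ~p3) | ~~(p1 & p3) | ~~p1   — De Morgan
≡ (~p1 & ~p3) | (p1 & p3) | ~~p1   — double negation
≡ (~p1 & ~p3) | (p1 & p3) | p1   — double negation
≡ (~p1 | p1 | p1) & (~p1 | p3 | p1) & (~p3 | p1 | p1) & (~p3 | p3 | p1)   — distribute | over &
≡ ~p3 | p1   — simplify

~p3 | p1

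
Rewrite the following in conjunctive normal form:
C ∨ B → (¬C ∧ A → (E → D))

C ∨ B → (¬C ∧ A → (E → D))
≡ ¬(C ∨ B) ∨ (¬C ∧ A → (E → D))   [eliminate →]
≡ ¬(C ∨ B) ∨ ¬(¬C ∧ A) ∨ (E → D)   [eliminate →]
≡ ¬(C ∨ B) ∨ ¬(¬C ∧ A) ∨ ¬E ∨ D   [eliminate →]
≡ ¬C ∧ ¬B ∨ ¬(¬C ∧ A) ∨ ¬E ∨ D   [De Morgan]
≡ ¬C ∧ ¬B ∨ ¬¬C ∨ ¬A ∨ ¬E ∨ D   [De Morgan]
≡ ¬C ∧ ¬B ∨ C ∨ ¬A ∨ ¬E ∨ D   [double negation]
≡ (¬C ∨ C ∨ ¬A ∨ ¬E ∨ D) ∧ (¬B ∨ C ∨ ¬A ∨ ¬E ∨ D)   [distribute ∨ over ∧]
≡ ¬B ∨ C ∨ ¬A ∨ ¬E ∨ D   [simplify]

¬B ∨ C ∨ ¬A ∨ ¬E ∨ D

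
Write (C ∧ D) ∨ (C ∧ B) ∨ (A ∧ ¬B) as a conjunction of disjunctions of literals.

(C ∧ D) ∨ (C ∧ B) ∨ (A ∧ ¬B)
⇔ (C ∨ C ∨ A) ∧ (C ∨ C ∨ ¬B) ∧ (C ∨ B ∨ A) ∧ (C ∨ B ∨ ¬B) ∧ (D ∨ C ∨ A) ∧ (D ∨ C ∨ ¬B) ∧ (D ∨ B ∨ A) ∧ (D ∨ B ∨ ¬B)   [distribute ∨ over ∧]
⇔ (C ∨ A) ∧ (C ∨ ¬B) ∧ (D ∨ B ∨ A)   [simplify]

(C ∨ A) ∧ (C ∨ ¬B) ∧ (D ∨ B ∨ A)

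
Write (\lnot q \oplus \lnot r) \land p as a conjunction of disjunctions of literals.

(\lnot q \lor \lnot r) \land (q \lor r) \land p

(\lnot q \oplus \lnot r) \land p
≡ (\lnot q \lor \lnot r) \land \lnot (\lnot q \land \lnot r) \land p   — expand \oplus
≡ (\lnot q \lor \lnot r) \land (\lnot \lnot q \lor \lnot \lnot r) \land p   — De Morgan
≡ (\lnot q \lor \lnot r) \land (q \lor \lnot \lnot r) \land p   — double negation
≡ (\lnot q \lor \lnot r) \land (q \lor r) \land p   — double negation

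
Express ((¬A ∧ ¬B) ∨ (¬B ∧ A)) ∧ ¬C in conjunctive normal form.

¬B ∧ ¬C

((¬A ∧ ¬B) ∨ (¬B ∧ A)) ∧ ¬C
⇔ (¬A ∨ ¬B) ∧ (¬A ∨ A) ∧ (¬B ∨ ¬B) ∧ (¬B ∨ A) ∧ ¬C   (distribute ∨ over ∧)
⇔ ¬B ∧ ¬C   (simplify)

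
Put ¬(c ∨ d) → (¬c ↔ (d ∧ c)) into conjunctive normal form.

¬(c ∨ d) → (¬c ↔ (d ∧ c))
≡ ¬¬(c ∨ d) ∨ (¬c ↔ (d ∧ c))   — eliminate →
≡ ¬¬(c ∨ d) ∨ ((¬c → (d ∧ c)) ∧ ((d ∧ c) → ¬c))   — eliminate ↔
≡ ¬¬(c ∨ d) ∨ ((¬¬c ∨ (d ∧ c)) ∧ ((d ∧ c) → ¬c))   — eliminate →
≡ ¬¬(c ∨ d) ∨ ((¬¬c ∨ (d ∧ c)) ∧ (¬(d ∧ c) ∨ ¬c))   — eliminate →
≡ c ∨ d ∨ ((¬¬c ∨ (d ∧ c)) ∧ (¬(d ∧ c) ∨ ¬c))   — double negation
≡ c ∨ d ∨ ((c ∨ (d ∧ c)) ∧ (¬(d ∧ c) ∨ ¬c))   — double negation
≡ c ∨ d ∨ ((c ∨ (d ∧ c)) ∧ (¬d ∨ ¬c ∨ ¬c))   — De Morgan
≡ (c ∨ d ∨ c ∨ d) ∧ (c ∨ d ∨ c ∨ c) ∧ (c ∨ d ∨ ¬d ∨ ¬c ∨ ¬c)   — distribute ∨ over ∧
≡ c ∨ d   — simplify

c ∨ d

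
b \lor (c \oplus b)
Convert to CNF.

b \lor (c \oplus b)
= b \lor ((c \lor b) \land \lnot (c \land b))   [expand \oplus]
= b \lor ((c \lor b) \land (\lnot c \lor \lnot b))   [De Morgan]
= (b \lor c \lor b) \land (b \lor \lnot c \lor \lnot b)   [distribute \lor over \land]
= b \lor c   [simplify]

b \lor c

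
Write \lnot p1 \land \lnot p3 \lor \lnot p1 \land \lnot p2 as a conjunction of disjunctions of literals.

\lnot p1 \land (\lnot p3 \lor \lnot p2)

\lnot p1 \land \lnot p3 \lor \lnot p1 \land \lnot p2
≡ (\lnot p1 \lor \lnot p1) \land (\lnot p1 \lor \lnot p2) \land (\lnot p3 \lor \lnot p1) \land (\lnot p3 \lor \lnot p2)   — distribute \lor over \land
≡ \lnot p1 \land (\lnot p3 \lor \lnot p2)   — simplify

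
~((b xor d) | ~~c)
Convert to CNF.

~((b xor d) | ~~c)
≡ ~(((b | d) & ~(b & d)) | ~~c)   [expand xor]
≡ ~((b | d) & ~(b & d)) & ~~~c   [De Morgan]
≡ (~(b | d) | ~~(b & d)) & ~~~c   [De Morgan]
≡ ((~b & ~d) | ~~(b & d)) & ~~~c   [De Morgan]
≡ ((~b & ~d) | (b & d)) & ~~~c   [double negation]
≡ ((~b & ~d) | (b & d)) & ~c   [double negation]
≡ (~b | b) & (~b | d) & (~d | b) & (~d | d) & ~c   [distribute | over &]
≡ (~b | d) & (~d | b) & ~c   [simplify]

(~b | d) & (~d | b) & ~c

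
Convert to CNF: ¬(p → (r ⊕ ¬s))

¬(p → (r ⊕ ¬s))
≡ ¬(¬p ∨ (r ⊕ ¬s))
≡ ¬(¬p ∨ ((r ∨ ¬s) ∧ ¬(r ∧ ¬s)))
≡ ¬¬p ∧ ¬((r ∨ ¬s) ∧ ¬(r ∧ ¬s))
≡ p ∧ ¬((r ∨ ¬s) ∧ ¬(r ∧ ¬s))
≡ p ∧ (¬(r ∨ ¬s) ∨ ¬¬(r ∧ ¬s))
≡ p ∧ ((¬r ∧ ¬¬s) ∨ ¬¬(r ∧ ¬s))
≡ p ∧ ((¬r ∧ s) ∨ ¬¬(r ∧ ¬s))
≡ p ∧ ((¬r ∧ s) ∨ (r ∧ ¬s))
≡ p ∧ (¬r ∨ r) ∧ (¬r ∨ ¬s) ∧ (s ∨ r) ∧ (s ∨ ¬s)
≡ p ∧ (¬r ∨ ¬s) ∧ (s ∨ r)

p ∧ (¬r ∨ ¬s) ∧ (s ∨ r)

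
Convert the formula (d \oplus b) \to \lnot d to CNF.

(d \oplus b) \to \lnot d
≡ \lnot (d \oplus b) \lor \lnot d   [eliminate \to]
≡ \lnot ((d \lor b) \land \lnot (d \land b)) \lor \lnot d   [expand \oplus]
≡ \lnot (d \lor b) \lor \lnot \lnot (d \land b) \lor \lnot d   [De Morgan]
≡ (\lnot d \land \lnot b) \lor \lnot \lnot (d \land b) \lor \lnot d   [De Morgan]
≡ (\lnot d \land \lnot b) \lor (d \land b) \lor \lnot d   [double negation]
≡ (\lnot d \lor d \lor \lnot d) \land (\lnot d \lor b \lor \lnot d) \land (\lnot b \lor d \lor \lnot d) \land (\lnot b \lor b \lor \lnot d)   [distribute \lor over \land]
≡ \lnot d \lor b   [simplify]

\lnot d \lor b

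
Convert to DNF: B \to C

\lnot B \lor C

B \to C
≡ \lnot B \lor C   [eliminate \to]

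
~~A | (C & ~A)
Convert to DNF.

A | (C & ~A)

~~A | (C & ~A)
≡ A | (C & ~A)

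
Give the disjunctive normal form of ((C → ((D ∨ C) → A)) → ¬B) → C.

((C → ((D ∨ C) → A)) → ¬B) → C
≡ ¬((C → ((D ∨ C) → A)) → ¬B) ∨ C   [eliminate →]
≡ ¬(¬(C → ((D ∨ C) → A)) ∨ ¬B) ∨ C   [eliminate →]
≡ ¬(¬(¬C ∨ ((D ∨ C) → A)) ∨ ¬B) ∨ C   [eliminate →]
≡ ¬(¬(¬C ∨ ¬(D ∨ C) ∨ A) ∨ ¬B) ∨ C   [eliminate →]
≡ (¬¬(¬C ∨ ¬(D ∨ C) ∨ A) ∧ ¬¬B) ∨ C   [De Morgan]
≡ ((¬C ∨ ¬(D ∨ C) ∨ A) ∧ ¬¬B) ∨ C   [double negation]
≡ ((¬C ∨ (¬D ∧ ¬C) ∨ A) ∧ ¬¬B) ∨ C   [De Morgan]
≡ ((¬C ∨ (¬D ∧ ¬C) ∨ A) ∧ B) ∨ C   [double negation]
≡ (¬C ∧ B) ∨ (¬D ∧ ¬C ∧ B) ∨ (A ∧ B) ∨ C   [distribute ∧ over ∨]
≡ (¬C ∧ B) ∨ (A ∧ B) ∨ C   [simplify]

(¬C ∧ B) ∨ (A ∧ B) ∨ C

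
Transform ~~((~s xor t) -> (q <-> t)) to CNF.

(s | t | ~q) & (~t | ~s | q)

~~((~s xor t) -> (q <-> t))
⇔ ~~(~(~s xor t) | (q <-> t))   — eliminate ->
⇔ ~~(~((~s | t) & ~(~s & t)) | (q <-> t))   — expand xor
⇔ ~~(~((~s | t) & ~(~s & t)) | ((q -> t) & (t -> q)))   — eliminate <->
⇔ ~~(~((~s | t) & ~(~s & t)) | ((~q | t) & (t -> q)))   — eliminate ->
⇔ ~~(~((~s | t) & ~(~s & t)) | ((~q | t) & (~t | q)))   — eliminate ->
⇔ ~((~s | t) & ~(~s & t)) | ((~q | t) & (~t | q))   — double negation
⇔ ~(~s | t) | ~~(~s & t) | ((~q | t) & (~t | q))   — De Morgan
⇔ (~~s & ~t) | ~~(~s & t) | ((~q | t) & (~t | q))   — De Morgan
⇔ (s & ~t) | ~~(~s & t) | ((~q | t) & (~t | q))   — double negation
⇔ (s & ~t) | (~s & t) | ((~q | t) & (~t | q))   — double negation
⇔ (s | ~s | ~q | t) & (s | ~s | ~t | q) & (s | t | ~q | t) & (s | t | ~t | q) & (~t | ~s | ~q | t) & (~t | ~s | ~t | q) & (~t | t | ~q | t) & (~t | t | ~t | q)   — distribute | over &
⇔ (s | t | ~q) & (~t | ~s | q)   — simplify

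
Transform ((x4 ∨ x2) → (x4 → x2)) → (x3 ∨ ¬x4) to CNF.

¬x2 ∨ x3 ∨ ¬x4

((x4 ∨ x2) → (x4 → x2)) → (x3 ∨ ¬x4)
≡ ¬((x4 ∨ x2) → (x4 → x2)) ∨ x3 ∨ ¬x4   [eliminate →]
≡ ¬(¬(x4 ∨ x2) ∨ (x4 → x2)) ∨ x3 ∨ ¬x4   [eliminate →]
≡ ¬(¬(x4 ∨ x2) ∨ ¬x4 ∨ x2) ∨ x3 ∨ ¬x4   [eliminate →]
≡ (¬¬(x4 ∨ x2) ∧ ¬¬x4 ∧ ¬x2) ∨ x3 ∨ ¬x4   [De Morgan]
≡ ((x4 ∨ x2) ∧ ¬¬x4 ∧ ¬x2) ∨ x3 ∨ ¬x4   [double negation]
≡ ((x4 ∨ x2) ∧ x4 ∧ ¬x2) ∨ x3 ∨ ¬x4   [double negation]
≡ (x4 ∨ x2 ∨ x3 ∨ ¬x4) ∧ (x4 ∨ x3 ∨ ¬x4) ∧ (¬x2 ∨ x3 ∨ ¬x4)   [distribute ∨ over ∧]
≡ ¬x2 ∨ x3 ∨ ¬x4   [simplify]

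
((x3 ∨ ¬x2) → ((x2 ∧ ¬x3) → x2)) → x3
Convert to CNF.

(x3 ∨ ¬x2) ∧ (x2 ∨ x3)

((x3 ∨ ¬x2) → ((x2 ∧ ¬x3) → x2)) → x3
≡ ¬((x3 ∨ ¬x2) → ((x2 ∧ ¬x3) → x2)) ∨ x3   — eliminate →
≡ ¬(¬(x3 ∨ ¬x2) ∨ ((x2 ∧ ¬x3) → x2)) ∨ x3   — eliminate →
≡ ¬(¬(x3 ∨ ¬x2) ∨ ¬(x2 ∧ ¬x3) ∨ x2) ∨ x3   — eliminate →
≡ (¬¬(x3 ∨ ¬x2) ∧ ¬¬(x2 ∧ ¬x3) ∧ ¬x2) ∨ x3   — De Morgan
≡ ((x3 ∨ ¬x2) ∧ ¬¬(x2 ∧ ¬x3) ∧ ¬x2) ∨ x3   — double negation
≡ ((x3 ∨ ¬x2) ∧ x2 ∧ ¬x3 ∧ ¬x2) ∨ x3   — double negation
≡ (x3 ∨ ¬x2 ∨ x3) ∧ (x2 ∨ x3) ∧ (¬x3 ∨ x3) ∧ (¬x2 ∨ x3)   — distribute ∨ over ∧
≡ (x3 ∨ ¬x2) ∧ (x2 ∨ x3)   — simplify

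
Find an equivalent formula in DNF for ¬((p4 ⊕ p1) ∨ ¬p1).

p1 ∧ p4

¬((p4 ⊕ p1) ∨ ¬p1)
≡ ¬((p4 ∧ ¬p1) ∨ (¬p4 ∧ p1) ∨ ¬p1)   — expand ⊕
≡ ¬(p4 ∧ ¬p1) ∧ ¬(¬p4 ∧ p1) ∧ ¬¬p1   — De Morgan
≡ (¬p4 ∨ ¬¬p1) ∧ ¬(¬p4 ∧ p1) ∧ ¬¬p1   — De Morgan
≡ (¬p4 ∨ p1) ∧ ¬(¬p4 ∧ p1) ∧ ¬¬p1   — double negation
≡ (¬p4 ∨ p1) ∧ (¬¬p4 ∨ ¬p1) ∧ ¬¬p1   — De Morgan
≡ (¬p4 ∨ p1) ∧ (p4 ∨ ¬p1) ∧ ¬¬p1   — double negation
≡ (¬p4 ∨ p1) ∧ (p4 ∨ ¬p1) ∧ p1   — double negation
≡ (¬p4 ∧ p4 ∧ p1) ∨ (¬p4 ∧ ¬p1 ∧ p1) ∨ (p1 ∧ p4 ∧ p1) ∨ (p1 ∧ ¬p1 ∧ p1)   — distribute ∧ over ∨
≡ p1 ∧ p4   — simplify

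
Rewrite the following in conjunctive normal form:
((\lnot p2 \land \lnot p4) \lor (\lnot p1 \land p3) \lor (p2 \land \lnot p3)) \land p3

(\lnot p2 \lor \lnot p1 \lor \lnot p3) \land (\lnot p4 \lor \lnot p1 \lor p2) \land (\lnot p4 \lor \lnot p1 \lor \lnot p3) \land p3

((\lnot p2 \land \lnot p4) \lor (\lnot p1 \land p3) \lor (p2 \land \lnot p3)) \land p3
⇔ (\lnot p2 \lor \lnot p1 \lor p2) \land (\lnot p2 \lor \lnot p1 \lor \lnot p3) \land (\lnot p2 \lor p3 \lor p2) \land (\lnot p2 \lor p3 \lor \lnot p3) \land (\lnot p4 \lor \lnot p1 \lor p2) \land (\lnot p4 \lor \lnot p1 \lor \lnot p3) \land (\lnot p4 \lor p3 \lor p2) \land (\lnot p4 \lor p3 \lor \lnot p3) \land p3   [distribute \lor over \land]
⇔ (\lnot p2 \lor \lnot p1 \lor \lnot p3) \land (\lnot p4 \lor \lnot p1 \lor p2) \land (\lnot p4 \lor \lnot p1 \lor \lnot p3) \land p3   [simplify]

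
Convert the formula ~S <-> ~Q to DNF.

~S <-> ~Q
= (~S -> ~Q) & (~Q -> ~S)   [eliminate <->]
= (~~S | ~Q) & (~Q -> ~S)   [eliminate ->]
= (~~S | ~Q) & (~~Q | ~S)   [eliminate ->]
= (S | ~Q) & (~~Q | ~S)   [double negation]
= (S | ~Q) & (Q | ~S)   [double negation]
= (S & Q) | (S & ~S) | (~Q & Q) | (~Q & ~S)   [distribute & over |]
= (S & Q) | (~Q & ~S)   [simplify]

(S & Q) | (~Q & ~S)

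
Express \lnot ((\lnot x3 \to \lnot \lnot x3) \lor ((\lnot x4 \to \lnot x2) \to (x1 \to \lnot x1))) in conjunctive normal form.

\lnot x3 \land (x4 \lor \lnot x2) \land x1

\lnot ((\lnot x3 \to \lnot \lnot x3) \lor ((\lnot x4 \to \lnot x2) \to (x1 \to \lnot x1)))
≡ \lnot (\lnot \lnot x3 \lor \lnot \lnot x3 \lor ((\lnot x4 \to \lnot x2) \to (x1 \to \lnot x1)))   — eliminate \to
≡ \lnot (\lnot \lnot x3 \lor \lnot \lnot x3 \lor \lnot (\lnot x4 \to \lnot x2) \lor (x1 \to \lnot x1))   — eliminate \to
≡ \lnot (\lnot \lnot x3 \lor \lnot \lnot x3 \lor \lnot (\lnot \lnot x4 \lor \lnot x2) \lor (x1 \to \lnot x1))   — eliminate \to
≡ \lnot (\lnot \lnot x3 \lor \lnot \lnot x3 \lor \lnot (\lnot \lnot x4 \lor \lnot x2) \lor \lnot x1 \lor \lnot x1)   — eliminate \to
≡ \lnot \lnot \lnot x3 \land \lnot \lnot \lnot x3 \land \lnot \lnot (\lnot \lnot x4 \lor \lnot x2) \land \lnot \lnot x1 \land \lnot \lnot x1   — De Morgan
≡ \lnot x3 \land \lnot \lnot \lnot x3 \land \lnot \lnot (\lnot \lnot x4 \lor \lnot x2) \land \lnot \lnot x1 \land \lnot \lnot x1   — double negation
≡ \lnot x3 \land \lnot x3 \land \lnot \lnot (\lnot \lnot x4 \lor \lnot x2) \land \lnot \lnot x1 \land \lnot \lnot x1   — double negation
≡ \lnot x3 \land \lnot x3 \land (\lnot \lnot x4 \lor \lnot x2) \land \lnot \lnot x1 \land \lnot \lnot x1   — double negation
≡ \lnot x3 \land \lnot x3 \land (x4 \lor \lnot x2) \land \lnot \lnot x1 \land \lnot \lnot x1   — double negation
≡ \lnot x3 \land \lnot x3 \land (x4 \lor \lnot x2) \land x1 \land \lnot \lnot x1   — double negation
≡ \lnot x3 \land \lnot x3 \land (x4 \lor \lnot x2) \land x1 \land x1   — double negation
≡ \lnot x3 \land (x4 \lor \lnot x2) \land x1   — simplify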